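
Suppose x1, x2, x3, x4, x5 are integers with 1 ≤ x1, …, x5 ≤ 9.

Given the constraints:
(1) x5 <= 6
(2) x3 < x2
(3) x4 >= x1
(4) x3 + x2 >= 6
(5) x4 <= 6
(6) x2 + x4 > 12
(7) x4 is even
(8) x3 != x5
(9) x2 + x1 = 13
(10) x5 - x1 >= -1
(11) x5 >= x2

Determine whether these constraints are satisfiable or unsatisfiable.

Unsatisfiable

From constraints 1 and 11: x2 ≤ x5 ≤ 6. From constraints 3 and 5: x1 ≤ x4 ≤ 6. Hence x2 + x1 ≤ 12. But constraint 9 requires x2 + x1 = 13, and 13 > 12. Contradiction.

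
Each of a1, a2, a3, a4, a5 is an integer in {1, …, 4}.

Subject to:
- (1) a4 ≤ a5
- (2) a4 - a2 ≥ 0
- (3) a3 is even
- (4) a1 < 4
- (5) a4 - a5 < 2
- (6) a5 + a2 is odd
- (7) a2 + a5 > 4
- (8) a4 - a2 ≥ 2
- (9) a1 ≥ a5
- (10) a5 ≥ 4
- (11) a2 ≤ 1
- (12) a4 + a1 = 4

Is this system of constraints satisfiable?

Unsatisfiable

From constraints 9 and 10: a1 ≥ a5 and a5 ≥ 4, so a1 ≥ 4. From constraint 4: a1 ≤ 3. But 3 < 4, so no value of a1 works.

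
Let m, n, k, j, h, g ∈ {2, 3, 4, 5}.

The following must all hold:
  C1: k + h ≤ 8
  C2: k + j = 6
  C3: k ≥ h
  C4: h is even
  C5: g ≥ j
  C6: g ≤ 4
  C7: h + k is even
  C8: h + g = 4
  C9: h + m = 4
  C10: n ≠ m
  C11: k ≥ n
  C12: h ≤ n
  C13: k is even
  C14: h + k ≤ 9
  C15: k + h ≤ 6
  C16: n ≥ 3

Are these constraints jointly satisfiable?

Setting (m, n, k, j, h, g) = (2, 4, 4, 2, 2, 2) satisfies everything: constraint 1: k + h = 6; constraint 2: k + j = 6, and the others follow.

Satisfiable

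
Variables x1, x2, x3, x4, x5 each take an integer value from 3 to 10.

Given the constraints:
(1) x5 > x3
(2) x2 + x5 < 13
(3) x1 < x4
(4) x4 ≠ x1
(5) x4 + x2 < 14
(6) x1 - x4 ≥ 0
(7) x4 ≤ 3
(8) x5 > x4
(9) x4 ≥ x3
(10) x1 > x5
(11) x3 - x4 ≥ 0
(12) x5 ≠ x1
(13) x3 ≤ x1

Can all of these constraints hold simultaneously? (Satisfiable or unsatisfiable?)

Constraints 1, 3, 10, and 11 give x5 < x1, x1 < x4, x4 ≤ x3, x3 < x5. Chaining: x5 < x1 < x4 ≤ x3 < x5, which forces x5 < x5 — impossible.

Unsatisfiable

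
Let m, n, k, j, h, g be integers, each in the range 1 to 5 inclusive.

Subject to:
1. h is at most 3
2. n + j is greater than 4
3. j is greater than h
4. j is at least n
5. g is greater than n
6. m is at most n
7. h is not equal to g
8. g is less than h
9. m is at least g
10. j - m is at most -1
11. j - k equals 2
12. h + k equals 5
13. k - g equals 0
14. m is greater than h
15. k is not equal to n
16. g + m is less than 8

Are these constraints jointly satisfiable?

Unsatisfiable

Constraints 3, 5, 6, 8, and 10 give h < j, j < m, m ≤ n, n < g, g < h. Chaining: h < j < m ≤ n < g < h, which forces h < h — impossible.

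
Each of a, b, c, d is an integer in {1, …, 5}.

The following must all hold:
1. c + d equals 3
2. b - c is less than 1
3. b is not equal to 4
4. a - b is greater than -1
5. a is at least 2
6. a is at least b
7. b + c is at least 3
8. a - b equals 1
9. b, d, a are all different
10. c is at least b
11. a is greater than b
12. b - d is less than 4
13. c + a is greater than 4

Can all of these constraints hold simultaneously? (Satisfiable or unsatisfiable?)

One satisfying assignment is a = 3, b = 2, c = 2, d = 1.
For the less obvious constraints — constraint 1: c + d = 3; constraint 2: b - c = 0 — and the others hold by inspection.

Satisfiable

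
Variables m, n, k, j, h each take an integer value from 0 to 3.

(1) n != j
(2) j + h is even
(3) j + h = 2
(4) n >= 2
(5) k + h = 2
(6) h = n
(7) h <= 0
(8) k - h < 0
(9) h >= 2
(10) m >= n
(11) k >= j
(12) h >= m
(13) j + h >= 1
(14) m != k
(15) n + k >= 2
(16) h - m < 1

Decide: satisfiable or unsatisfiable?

From constraints 4 and 10: m ≥ n and n ≥ 2, so m ≥ 2. From constraints 7 and 12: m ≤ h and h ≤ 0, so m ≤ 0. But 0 < 2, so no value of m works.

Unsatisfiable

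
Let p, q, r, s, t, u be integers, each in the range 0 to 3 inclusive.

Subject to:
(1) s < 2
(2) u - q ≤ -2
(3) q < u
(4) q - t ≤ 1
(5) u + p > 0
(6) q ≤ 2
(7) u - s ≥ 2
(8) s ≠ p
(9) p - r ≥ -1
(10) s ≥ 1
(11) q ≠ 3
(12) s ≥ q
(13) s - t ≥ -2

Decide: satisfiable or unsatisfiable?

Constraints 2, 4, 7, and 13 give s − t ≥ -2, t − q ≥ -1, q − u ≥ 2, u − s ≥ 2.
Adding all 4 inequalities: the left sides telescope to 0, and the right sides sum to (-2) + (-1) + 2 + 2 = 1. So 0 ≥ 1, which is false.

Unsatisfiable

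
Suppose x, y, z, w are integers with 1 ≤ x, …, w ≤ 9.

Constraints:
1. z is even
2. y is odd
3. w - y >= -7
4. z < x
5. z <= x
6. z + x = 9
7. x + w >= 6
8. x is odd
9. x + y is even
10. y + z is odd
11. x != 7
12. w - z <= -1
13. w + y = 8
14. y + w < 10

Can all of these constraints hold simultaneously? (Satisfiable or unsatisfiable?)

Satisfiable

Setting (x, y, z, w) = (5, 7, 4, 1) satisfies everything: constraint 3: w - y = -6; constraint 6: z + x = 9, and the others follow.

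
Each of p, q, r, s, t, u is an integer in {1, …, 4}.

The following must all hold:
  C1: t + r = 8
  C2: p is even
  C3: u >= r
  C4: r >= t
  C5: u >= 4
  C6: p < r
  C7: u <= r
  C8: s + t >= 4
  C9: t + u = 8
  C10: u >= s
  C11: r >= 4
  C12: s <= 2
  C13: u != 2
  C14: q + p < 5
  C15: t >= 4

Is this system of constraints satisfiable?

Try p = 2, q = 1, r = 4, s = 1, t = 4, u = 4.
Check constraint 1: t + r = 8; constraint 8: s + t = 5. The remaining constraints are straightforward to verify.

Satisfiable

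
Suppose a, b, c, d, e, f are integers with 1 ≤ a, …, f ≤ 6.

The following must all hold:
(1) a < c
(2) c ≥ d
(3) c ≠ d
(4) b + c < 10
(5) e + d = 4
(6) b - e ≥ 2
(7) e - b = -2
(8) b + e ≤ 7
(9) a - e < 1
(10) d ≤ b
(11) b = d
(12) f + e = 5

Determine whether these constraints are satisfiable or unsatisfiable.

Satisfiable

Try a = 1, b = 3, c = 5, d = 3, e = 1, f = 4.
Check constraint 4: b + c = 8; constraint 5: e + d = 4; constraint 6: b - e = 2. The remaining constraints are straightforward to verify.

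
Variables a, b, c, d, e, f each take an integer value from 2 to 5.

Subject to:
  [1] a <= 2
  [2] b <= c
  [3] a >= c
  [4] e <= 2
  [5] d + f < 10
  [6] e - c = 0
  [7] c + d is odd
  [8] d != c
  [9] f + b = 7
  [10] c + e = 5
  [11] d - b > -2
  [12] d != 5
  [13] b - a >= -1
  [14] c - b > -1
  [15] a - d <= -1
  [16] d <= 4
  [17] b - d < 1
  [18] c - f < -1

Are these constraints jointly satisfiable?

From constraints 1 and 3: c ≤ a ≤ 2. From constraint 4: e ≤ 2. Hence c + e ≤ 4. But constraint 10 requires c + e = 5, and 5 > 4. Contradiction.

Unsatisfiable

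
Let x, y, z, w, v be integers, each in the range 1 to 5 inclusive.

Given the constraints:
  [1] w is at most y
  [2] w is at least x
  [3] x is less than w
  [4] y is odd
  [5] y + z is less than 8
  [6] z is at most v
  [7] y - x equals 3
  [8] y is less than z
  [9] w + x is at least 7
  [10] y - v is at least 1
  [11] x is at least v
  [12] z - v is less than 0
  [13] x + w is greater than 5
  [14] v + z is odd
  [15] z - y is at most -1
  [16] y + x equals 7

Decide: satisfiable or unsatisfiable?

Constraints 1, 3, 8, 11, and 12 give x < w, w ≤ y, y < z, z < v, v ≤ x. Chaining: x < w ≤ y < z < v ≤ x, which forces x < x — impossible.

Unsatisfiable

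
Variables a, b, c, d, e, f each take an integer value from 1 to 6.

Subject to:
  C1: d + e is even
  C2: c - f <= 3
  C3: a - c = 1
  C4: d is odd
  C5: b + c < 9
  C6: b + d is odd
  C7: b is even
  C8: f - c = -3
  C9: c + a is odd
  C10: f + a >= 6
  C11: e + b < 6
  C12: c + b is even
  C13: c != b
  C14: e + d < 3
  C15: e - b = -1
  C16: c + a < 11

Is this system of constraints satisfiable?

Satisfiable

One satisfying assignment is a = 5, b = 2, c = 4, d = 1, e = 1, f = 1.
For the less obvious constraints — constraint 2: c - f = 3; constraint 3: a - c = 1; constraint 5: b + c = 6 — and the others hold by inspection.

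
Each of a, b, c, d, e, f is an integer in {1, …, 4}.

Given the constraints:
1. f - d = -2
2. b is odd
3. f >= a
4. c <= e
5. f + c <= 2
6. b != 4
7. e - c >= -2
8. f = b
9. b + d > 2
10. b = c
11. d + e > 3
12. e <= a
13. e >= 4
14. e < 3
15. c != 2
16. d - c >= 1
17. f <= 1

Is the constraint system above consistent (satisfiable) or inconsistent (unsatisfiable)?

Unsatisfiable

From constraints 12 and 13: a ≥ e and e ≥ 4, so a ≥ 4. From constraints 3 and 17: a ≤ f and f ≤ 1, so a ≤ 1. But 1 < 4, so no value of a works.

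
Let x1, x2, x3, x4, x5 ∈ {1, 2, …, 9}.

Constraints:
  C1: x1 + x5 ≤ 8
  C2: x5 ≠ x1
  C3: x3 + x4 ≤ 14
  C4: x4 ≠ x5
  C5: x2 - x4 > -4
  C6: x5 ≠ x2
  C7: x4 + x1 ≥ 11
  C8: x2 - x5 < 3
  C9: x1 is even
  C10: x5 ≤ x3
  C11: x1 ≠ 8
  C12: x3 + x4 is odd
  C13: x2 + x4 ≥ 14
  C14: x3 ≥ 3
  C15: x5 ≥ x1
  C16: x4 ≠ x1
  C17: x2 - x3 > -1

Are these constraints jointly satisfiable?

Satisfiable

The assignment x1 = 2, x2 = 6, x3 = 4, x4 = 9, x5 = 4 works:
  constraint 1 holds since x1 + x5 = 6.
  constraint 3 holds since x3 + x4 = 13.
The rest check out directly.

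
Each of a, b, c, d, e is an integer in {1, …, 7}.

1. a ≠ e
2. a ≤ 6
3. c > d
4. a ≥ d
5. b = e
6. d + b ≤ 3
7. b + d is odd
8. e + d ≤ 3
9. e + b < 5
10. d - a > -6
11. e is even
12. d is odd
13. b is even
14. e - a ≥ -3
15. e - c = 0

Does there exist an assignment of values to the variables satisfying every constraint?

Take a = 5, b = 2, c = 2, d = 1, e = 2. Then constraint 6: d + b = 3; constraint 8: e + d = 3, and every other listed constraint is also met.

Satisfiable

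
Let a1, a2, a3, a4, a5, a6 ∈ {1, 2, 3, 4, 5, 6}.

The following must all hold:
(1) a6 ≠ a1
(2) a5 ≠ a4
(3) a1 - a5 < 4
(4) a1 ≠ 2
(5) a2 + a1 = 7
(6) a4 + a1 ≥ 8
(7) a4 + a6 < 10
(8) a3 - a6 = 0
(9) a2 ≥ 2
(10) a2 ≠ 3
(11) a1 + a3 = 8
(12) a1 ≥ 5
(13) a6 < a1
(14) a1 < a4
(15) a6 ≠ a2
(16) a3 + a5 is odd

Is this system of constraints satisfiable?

Satisfiable

One satisfying assignment is a1 = 5, a2 = 2, a3 = 3, a4 = 6, a5 = 2, a6 = 3.
For the less obvious constraints — constraint 3: a1 - a5 = 3; constraint 5: a2 + a1 = 7 — and the others hold by inspection.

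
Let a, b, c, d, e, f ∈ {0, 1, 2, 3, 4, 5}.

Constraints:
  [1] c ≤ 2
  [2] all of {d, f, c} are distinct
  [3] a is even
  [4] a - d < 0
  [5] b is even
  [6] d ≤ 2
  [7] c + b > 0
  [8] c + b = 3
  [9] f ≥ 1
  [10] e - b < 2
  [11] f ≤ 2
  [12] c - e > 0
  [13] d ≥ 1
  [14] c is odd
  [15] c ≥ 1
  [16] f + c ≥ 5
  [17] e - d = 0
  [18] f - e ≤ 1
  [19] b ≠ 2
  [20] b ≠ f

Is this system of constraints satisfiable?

Unsatisfiable

Constraints 1, 6, 9, 11, 13, and 15 confine each of d, f, c to the 2 values {1, 2}.
Constraint 2 requires all 3 of them to be distinct, but only 2 values are available — impossible by the pigeonhole principle.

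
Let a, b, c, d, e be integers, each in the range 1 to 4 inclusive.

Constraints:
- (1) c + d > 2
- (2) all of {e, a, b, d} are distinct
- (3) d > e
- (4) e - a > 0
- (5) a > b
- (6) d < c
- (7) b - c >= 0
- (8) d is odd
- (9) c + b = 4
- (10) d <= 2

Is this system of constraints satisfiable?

Constraints 3, 4, 5, 6, and 7 give a < e, e < d, d < c, c ≤ b, b < a. Chaining: a < e < d < c ≤ b < a, which forces a < a — impossible.

Unsatisfiable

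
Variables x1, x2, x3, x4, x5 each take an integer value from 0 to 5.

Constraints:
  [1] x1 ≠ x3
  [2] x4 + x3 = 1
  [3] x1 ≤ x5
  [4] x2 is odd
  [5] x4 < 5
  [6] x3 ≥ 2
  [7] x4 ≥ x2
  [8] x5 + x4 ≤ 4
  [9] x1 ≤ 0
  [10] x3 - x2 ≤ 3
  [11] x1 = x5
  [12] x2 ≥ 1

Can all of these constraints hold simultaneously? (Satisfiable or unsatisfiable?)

From constraints 7 and 12: x4 ≥ x2 ≥ 1. From constraint 6: x3 ≥ 2. Hence x4 + x3 ≥ 3. But constraint 2 requires x4 + x3 = 1, and 1 < 3. Contradiction.

Unsatisfiable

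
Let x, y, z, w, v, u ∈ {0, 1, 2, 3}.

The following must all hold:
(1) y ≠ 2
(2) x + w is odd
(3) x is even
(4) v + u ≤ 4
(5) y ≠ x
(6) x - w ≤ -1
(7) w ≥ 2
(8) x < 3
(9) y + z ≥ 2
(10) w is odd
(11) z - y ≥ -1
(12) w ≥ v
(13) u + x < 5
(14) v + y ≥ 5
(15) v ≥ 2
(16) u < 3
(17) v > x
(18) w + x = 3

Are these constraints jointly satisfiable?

Try x = 0, y = 3, z = 2, w = 3, v = 2, u = 2.
Check constraint 4: v + u = 4; constraint 6: x - w = -3; constraint 9: y + z = 5. The remaining constraints are straightforward to verify.

Satisfiable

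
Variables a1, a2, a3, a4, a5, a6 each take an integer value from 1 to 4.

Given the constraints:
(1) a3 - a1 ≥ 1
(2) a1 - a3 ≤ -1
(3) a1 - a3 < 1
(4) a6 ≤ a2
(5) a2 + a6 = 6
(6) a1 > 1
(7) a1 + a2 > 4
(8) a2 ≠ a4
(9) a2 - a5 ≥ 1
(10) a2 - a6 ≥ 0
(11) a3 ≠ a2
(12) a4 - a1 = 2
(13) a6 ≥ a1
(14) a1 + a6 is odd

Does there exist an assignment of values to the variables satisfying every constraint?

The assignment a1 = 2, a2 = 3, a3 = 4, a4 = 4, a5 = 1, a6 = 3 works:
  constraint 1 holds since a3 - a1 = 2.
  constraint 2 holds since a1 - a3 = -2.
  constraint 3 holds since a1 - a3 = -2.
The rest check out directly.

Satisfiable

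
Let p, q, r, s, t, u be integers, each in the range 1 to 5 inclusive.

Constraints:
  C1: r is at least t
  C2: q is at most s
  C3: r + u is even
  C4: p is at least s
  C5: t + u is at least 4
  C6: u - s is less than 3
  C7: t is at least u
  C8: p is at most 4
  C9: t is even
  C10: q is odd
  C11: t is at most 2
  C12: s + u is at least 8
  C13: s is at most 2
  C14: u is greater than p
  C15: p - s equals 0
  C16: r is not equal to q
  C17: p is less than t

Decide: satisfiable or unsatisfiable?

From constraints 4 and 8: s ≤ p ≤ 4. From constraints 7 and 11: u ≤ t ≤ 2. Hence s + u ≤ 6. But constraint 12 requires s + u ≥ 8, and 8 > 6. Contradiction.

Unsatisfiable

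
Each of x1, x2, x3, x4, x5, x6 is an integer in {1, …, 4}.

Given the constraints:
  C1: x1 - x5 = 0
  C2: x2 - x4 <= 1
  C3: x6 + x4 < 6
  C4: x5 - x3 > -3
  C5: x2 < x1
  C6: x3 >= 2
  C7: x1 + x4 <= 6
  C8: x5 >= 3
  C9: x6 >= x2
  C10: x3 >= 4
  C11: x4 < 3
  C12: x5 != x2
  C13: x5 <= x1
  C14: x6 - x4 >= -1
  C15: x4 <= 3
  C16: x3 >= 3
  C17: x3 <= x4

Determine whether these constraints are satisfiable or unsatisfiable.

Unsatisfiable

From constraints 8 and 13: x1 ≥ x5 ≥ 3. From constraints 10 and 17: x4 ≥ x3 ≥ 4. Hence x1 + x4 ≥ 7. But constraint 7 requires x1 + x4 ≤ 6, and 6 < 7. Contradiction.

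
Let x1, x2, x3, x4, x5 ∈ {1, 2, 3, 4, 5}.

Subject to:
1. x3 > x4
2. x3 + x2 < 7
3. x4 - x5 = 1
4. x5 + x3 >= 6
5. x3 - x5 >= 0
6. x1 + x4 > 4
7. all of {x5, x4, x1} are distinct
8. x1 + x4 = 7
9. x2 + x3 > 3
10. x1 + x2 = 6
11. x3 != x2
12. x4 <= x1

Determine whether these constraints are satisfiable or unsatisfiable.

Satisfiable

One satisfying assignment is x1 = 4, x2 = 2, x3 = 4, x4 = 3, x5 = 2.
For the less obvious constraints — constraint 2: x3 + x2 = 6; constraint 3: x4 - x5 = 1; constraint 4: x5 + x3 = 6 — and the others hold by inspection.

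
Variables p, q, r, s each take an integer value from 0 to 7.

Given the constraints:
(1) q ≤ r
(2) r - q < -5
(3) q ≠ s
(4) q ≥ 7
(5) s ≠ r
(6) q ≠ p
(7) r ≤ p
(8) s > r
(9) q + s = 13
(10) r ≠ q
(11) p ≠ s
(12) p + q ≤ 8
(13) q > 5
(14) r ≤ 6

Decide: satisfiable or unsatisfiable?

From constraints 1 and 4: r ≥ q and q ≥ 7, so r ≥ 7. From constraint 14: r ≤ 6. But 6 < 7, so no value of r works.

Unsatisfiable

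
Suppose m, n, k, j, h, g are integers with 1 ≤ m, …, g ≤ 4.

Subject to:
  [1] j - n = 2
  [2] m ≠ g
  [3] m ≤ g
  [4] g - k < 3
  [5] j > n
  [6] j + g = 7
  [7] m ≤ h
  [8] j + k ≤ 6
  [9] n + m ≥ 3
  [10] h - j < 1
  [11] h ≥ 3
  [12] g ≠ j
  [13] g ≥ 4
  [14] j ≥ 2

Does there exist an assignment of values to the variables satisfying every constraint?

The assignment m = 3, n = 1, k = 2, j = 3, h = 3, g = 4 works:
  constraint 1 holds since j - n = 2.
  constraint 4 holds since g - k = 2.
The rest check out directly.

Satisfiable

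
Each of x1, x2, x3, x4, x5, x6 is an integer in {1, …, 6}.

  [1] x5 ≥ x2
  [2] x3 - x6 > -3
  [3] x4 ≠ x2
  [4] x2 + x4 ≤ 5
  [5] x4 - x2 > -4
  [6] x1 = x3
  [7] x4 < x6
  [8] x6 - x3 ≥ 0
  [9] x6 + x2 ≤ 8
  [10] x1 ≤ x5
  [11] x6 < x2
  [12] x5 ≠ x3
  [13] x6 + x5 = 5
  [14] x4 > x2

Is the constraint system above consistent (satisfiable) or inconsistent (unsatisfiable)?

Constraints 7, 11, and 14 give x6 < x2, x2 < x4, x4 < x6. Chaining: x6 < x2 < x4 < x6, which forces x6 < x6 — impossible.

Unsatisfiable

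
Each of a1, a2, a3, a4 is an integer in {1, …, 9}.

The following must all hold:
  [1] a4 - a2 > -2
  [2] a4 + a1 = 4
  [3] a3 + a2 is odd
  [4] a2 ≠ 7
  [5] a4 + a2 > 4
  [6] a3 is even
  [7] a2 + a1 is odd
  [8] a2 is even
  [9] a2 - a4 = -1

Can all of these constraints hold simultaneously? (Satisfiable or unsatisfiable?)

Unsatisfiable

Constraint 6 makes a3 even and constraint 8 makes a2 even, so a3 + a2 must be even. Constraint 3 says a3 + a2 is odd — contradiction.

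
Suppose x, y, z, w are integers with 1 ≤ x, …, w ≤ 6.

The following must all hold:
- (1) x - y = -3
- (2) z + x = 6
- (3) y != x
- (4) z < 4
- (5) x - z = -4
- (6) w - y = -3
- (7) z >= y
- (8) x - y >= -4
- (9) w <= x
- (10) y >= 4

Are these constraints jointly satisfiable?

Unsatisfiable

From constraints 7 and 10: z ≥ y and y ≥ 4, so z ≥ 4. From constraint 4: z ≤ 3. But 3 < 4, so no value of z works.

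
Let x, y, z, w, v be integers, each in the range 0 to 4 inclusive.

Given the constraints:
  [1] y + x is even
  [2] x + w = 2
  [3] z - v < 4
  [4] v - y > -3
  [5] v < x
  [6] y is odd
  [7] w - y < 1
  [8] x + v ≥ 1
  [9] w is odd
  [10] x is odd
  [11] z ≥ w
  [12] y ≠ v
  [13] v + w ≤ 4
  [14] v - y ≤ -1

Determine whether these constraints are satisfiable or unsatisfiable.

Take x = 1, y = 1, z = 1, w = 1, v = 0. Then constraint 2: x + w = 2; constraint 3: z - v = 1, and every other listed constraint is also met.

Satisfiable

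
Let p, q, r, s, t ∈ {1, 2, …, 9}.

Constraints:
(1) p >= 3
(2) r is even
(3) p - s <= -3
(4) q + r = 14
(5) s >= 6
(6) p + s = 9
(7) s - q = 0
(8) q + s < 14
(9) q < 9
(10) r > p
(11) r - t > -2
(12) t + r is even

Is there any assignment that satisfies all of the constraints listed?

One satisfying assignment is p = 3, q = 6, r = 8, s = 6, t = 8.
For the less obvious constraints — constraint 3: p - s = -3; constraint 4: q + r = 14; constraint 6: p + s = 9 — and the others hold by inspection.

Satisfiable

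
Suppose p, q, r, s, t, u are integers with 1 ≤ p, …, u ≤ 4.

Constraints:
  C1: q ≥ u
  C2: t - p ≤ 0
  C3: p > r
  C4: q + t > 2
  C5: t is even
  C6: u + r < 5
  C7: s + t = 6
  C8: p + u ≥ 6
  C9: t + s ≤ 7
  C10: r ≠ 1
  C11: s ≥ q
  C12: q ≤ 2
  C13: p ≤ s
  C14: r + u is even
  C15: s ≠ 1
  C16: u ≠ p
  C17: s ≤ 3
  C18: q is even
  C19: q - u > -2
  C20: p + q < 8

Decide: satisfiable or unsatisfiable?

From constraints 13 and 17: p ≤ s ≤ 3. From constraints 1 and 12: u ≤ q ≤ 2. Hence p + u ≤ 5. But constraint 8 requires p + u ≥ 6, and 6 > 5. Contradiction.

Unsatisfiable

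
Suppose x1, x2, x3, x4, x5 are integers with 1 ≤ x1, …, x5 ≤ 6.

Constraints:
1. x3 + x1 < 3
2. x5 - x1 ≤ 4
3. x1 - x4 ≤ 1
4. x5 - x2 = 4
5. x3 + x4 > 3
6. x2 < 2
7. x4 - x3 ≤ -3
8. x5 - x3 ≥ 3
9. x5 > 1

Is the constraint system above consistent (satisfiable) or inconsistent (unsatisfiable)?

Constraints 2, 3, 7, and 8 give x1 − x5 ≥ -4, x5 − x3 ≥ 3, x3 − x4 ≥ 3, x4 − x1 ≥ -1.
Adding all 4 inequalities: the left sides telescope to 0, and the right sides sum to (-4) + 3 + 3 + (-1) = 1. So 0 ≥ 1, which is false.

Unsatisfiable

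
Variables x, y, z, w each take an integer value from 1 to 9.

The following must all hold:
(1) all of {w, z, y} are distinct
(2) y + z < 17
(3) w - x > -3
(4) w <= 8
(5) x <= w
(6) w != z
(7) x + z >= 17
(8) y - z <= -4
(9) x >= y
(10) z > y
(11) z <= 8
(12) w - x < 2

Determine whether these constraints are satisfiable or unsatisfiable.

Unsatisfiable

From constraints 4 and 5: x ≤ w ≤ 8. From constraint 11: z ≤ 8. Hence x + z ≤ 16. But constraint 7 requires x + z ≥ 17, and 17 > 16. Contradiction.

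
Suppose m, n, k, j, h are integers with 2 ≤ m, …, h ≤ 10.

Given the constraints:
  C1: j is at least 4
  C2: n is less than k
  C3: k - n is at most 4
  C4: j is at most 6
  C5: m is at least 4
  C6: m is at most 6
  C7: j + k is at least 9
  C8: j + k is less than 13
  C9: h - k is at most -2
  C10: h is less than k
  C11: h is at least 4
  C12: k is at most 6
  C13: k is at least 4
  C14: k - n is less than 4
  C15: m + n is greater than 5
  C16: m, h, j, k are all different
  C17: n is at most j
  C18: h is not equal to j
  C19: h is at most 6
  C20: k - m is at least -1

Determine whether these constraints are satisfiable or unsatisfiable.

Unsatisfiable

Constraints 1, 4, 5, 6, 11, 12, 13, and 19 confine each of m, h, j, k to the 3 values {4, …, 6}.
Constraint 16 requires all 4 of them to be distinct, but only 3 values are available — impossible by the pigeonhole principle.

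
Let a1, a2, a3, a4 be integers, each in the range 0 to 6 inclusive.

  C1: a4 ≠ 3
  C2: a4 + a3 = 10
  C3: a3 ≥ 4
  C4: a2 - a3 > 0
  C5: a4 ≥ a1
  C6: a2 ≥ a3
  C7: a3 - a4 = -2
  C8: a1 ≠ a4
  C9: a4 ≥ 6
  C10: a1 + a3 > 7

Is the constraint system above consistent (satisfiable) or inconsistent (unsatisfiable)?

Satisfiable

Setting (a1, a2, a3, a4) = (5, 5, 4, 6) satisfies everything: constraint 2: a4 + a3 = 10; constraint 4: a2 - a3 = 1; constraint 7: a3 - a4 = -2, and the others follow.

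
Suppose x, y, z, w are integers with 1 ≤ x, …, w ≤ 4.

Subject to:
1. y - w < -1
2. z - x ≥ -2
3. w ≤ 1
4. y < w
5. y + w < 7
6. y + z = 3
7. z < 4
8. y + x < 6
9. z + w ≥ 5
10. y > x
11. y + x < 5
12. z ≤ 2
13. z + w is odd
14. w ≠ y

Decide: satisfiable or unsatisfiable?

Unsatisfiable

From constraint 12: z ≤ 2. From constraint 3: w ≤ 1. Hence z + w ≤ 3. But constraint 9 requires z + w ≥ 5, and 5 > 3. Contradiction.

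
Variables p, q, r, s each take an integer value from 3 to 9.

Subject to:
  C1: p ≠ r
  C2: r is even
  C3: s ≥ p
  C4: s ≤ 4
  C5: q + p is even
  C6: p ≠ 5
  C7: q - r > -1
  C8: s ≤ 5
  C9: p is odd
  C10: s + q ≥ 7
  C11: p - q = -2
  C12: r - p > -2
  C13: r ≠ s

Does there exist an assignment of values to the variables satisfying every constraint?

Satisfiable

One satisfying assignment is p = 3, q = 5, r = 4, s = 3.
For the less obvious constraints — constraint 7: q - r = 1; constraint 10: s + q = 8; constraint 11: p - q = -2 — and the others hold by inspection.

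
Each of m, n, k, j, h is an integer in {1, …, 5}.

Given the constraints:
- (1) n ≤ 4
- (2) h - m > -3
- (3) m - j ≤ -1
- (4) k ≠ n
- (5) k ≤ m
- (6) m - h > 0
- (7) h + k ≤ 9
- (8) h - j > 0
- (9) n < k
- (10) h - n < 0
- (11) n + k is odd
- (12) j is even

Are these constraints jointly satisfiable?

Unsatisfiable

Constraints 3, 5, 8, 9, and 10 give m < j, j < h, h < n, n < k, k ≤ m. Chaining: m < j < h < n < k ≤ m, which forces m < m — impossible.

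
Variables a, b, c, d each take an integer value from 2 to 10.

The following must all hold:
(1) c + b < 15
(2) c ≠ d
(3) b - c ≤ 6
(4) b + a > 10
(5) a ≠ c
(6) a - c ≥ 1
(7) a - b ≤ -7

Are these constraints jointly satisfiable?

Constraints 3, 6, and 7 give c − b ≥ -6, b − a ≥ 7, a − c ≥ 1.
Adding all 3 inequalities: the left sides telescope to 0, and the right sides sum to (-6) + 7 + 1 = 2. So 0 ≥ 2, which is false.

Unsatisfiable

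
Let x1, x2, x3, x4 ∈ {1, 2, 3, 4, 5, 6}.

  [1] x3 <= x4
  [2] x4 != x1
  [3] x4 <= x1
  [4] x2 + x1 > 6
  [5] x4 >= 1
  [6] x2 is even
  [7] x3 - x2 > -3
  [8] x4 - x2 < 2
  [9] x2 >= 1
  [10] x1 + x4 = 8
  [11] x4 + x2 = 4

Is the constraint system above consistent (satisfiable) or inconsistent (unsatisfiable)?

Take x1 = 6, x2 = 2, x3 = 2, x4 = 2. Then constraint 4: x2 + x1 = 8; constraint 7: x3 - x2 = 0, and every other listed constraint is also met.

Satisfiable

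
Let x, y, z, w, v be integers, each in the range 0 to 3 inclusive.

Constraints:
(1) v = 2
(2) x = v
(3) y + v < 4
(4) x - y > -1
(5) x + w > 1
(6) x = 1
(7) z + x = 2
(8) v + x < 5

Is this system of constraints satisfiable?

Constraint 6 fixes x = 1 and constraint 1 fixes v = 2, but constraint 2 requires x = v. Since 1 ≠ 2, contradiction.

Unsatisfiable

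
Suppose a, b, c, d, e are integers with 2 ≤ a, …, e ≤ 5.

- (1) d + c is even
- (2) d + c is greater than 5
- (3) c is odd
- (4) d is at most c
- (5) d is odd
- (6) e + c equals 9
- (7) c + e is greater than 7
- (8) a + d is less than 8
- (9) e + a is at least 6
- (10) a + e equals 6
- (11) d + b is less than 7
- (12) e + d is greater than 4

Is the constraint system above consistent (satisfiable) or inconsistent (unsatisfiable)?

Satisfiable

The assignment a = 2, b = 2, c = 5, d = 3, e = 4 works:
  constraint 2 holds since d + c = 8.
  constraint 6 holds since e + c = 9.
The rest check out directly.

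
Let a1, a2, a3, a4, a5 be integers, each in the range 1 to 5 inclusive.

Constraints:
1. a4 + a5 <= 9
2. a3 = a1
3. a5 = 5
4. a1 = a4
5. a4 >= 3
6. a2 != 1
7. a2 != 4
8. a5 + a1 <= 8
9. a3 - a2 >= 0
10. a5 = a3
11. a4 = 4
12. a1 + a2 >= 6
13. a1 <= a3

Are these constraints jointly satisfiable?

Constraint 3 fixes a5 = 5 and constraint 11 fixes a4 = 4. Constraints 2, 4, and 10 give a5 = a3 = a1 = a4, so a5 = a4. But 5 ≠ 4 — contradiction.

Unsatisfiable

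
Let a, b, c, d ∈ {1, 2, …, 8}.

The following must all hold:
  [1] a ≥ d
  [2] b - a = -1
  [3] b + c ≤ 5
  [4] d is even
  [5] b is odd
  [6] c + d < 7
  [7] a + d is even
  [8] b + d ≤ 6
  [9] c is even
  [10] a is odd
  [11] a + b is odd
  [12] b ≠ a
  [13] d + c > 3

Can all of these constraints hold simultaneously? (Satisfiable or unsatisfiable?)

Constraint 10 makes a odd and constraint 4 makes d even, so a + d must be odd. Constraint 7 says a + d is even — contradiction.

Unsatisfiable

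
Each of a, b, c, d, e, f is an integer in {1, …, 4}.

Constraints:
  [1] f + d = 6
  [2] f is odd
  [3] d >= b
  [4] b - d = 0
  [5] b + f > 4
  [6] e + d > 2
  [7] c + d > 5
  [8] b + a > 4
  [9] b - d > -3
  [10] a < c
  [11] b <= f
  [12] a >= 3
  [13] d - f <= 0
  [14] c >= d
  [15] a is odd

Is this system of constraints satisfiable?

The assignment a = 3, b = 3, c = 4, d = 3, e = 1, f = 3 works:
  constraint 1 holds since f + d = 6.
  constraint 4 holds since b - d = 0.
  constraint 5 holds since b + f = 6.
The rest check out directly.

Satisfiable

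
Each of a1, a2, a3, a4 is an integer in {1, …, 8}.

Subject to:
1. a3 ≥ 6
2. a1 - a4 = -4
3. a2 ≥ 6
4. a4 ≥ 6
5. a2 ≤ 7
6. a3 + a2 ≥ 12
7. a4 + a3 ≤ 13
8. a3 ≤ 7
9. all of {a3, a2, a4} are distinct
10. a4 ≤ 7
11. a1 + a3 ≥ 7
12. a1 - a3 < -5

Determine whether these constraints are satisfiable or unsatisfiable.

Constraints 1, 3, 4, 5, 8, and 10 confine each of a3, a2, a4 to the 2 values {6, 7}.
Constraint 9 requires all 3 of them to be distinct, but only 2 values are available — impossible by the pigeonhole principle.

Unsatisfiable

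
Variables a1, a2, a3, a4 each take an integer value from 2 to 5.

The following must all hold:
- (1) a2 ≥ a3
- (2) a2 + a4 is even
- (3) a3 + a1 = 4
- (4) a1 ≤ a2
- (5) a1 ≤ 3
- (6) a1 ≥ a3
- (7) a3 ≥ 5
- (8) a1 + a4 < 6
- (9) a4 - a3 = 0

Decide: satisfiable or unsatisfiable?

Unsatisfiable

From constraints 6 and 7: a1 ≥ a3 and a3 ≥ 5, so a1 ≥ 5. From constraint 5: a1 ≤ 3. But 3 < 5, so no value of a1 works.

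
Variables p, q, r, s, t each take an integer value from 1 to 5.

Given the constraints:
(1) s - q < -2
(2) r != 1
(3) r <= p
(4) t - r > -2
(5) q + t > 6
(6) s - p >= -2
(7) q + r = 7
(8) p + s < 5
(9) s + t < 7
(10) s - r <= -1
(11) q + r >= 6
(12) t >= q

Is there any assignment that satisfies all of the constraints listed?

The assignment p = 3, q = 4, r = 3, s = 1, t = 4 works:
  constraint 1 holds since s - q = -3.
  constraint 4 holds since t - r = 1.
The rest check out directly.

Satisfiable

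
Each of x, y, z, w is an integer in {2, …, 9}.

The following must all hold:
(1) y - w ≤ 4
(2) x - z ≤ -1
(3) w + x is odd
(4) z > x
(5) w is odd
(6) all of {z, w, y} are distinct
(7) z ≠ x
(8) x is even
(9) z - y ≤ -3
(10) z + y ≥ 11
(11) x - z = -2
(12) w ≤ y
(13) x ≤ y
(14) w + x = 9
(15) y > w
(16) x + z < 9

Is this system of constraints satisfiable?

Setting (x, y, z, w) = (2, 9, 4, 7) satisfies everything: constraint 1: y - w = 2; constraint 2: x - z = -2, and the others follow.

Satisfiable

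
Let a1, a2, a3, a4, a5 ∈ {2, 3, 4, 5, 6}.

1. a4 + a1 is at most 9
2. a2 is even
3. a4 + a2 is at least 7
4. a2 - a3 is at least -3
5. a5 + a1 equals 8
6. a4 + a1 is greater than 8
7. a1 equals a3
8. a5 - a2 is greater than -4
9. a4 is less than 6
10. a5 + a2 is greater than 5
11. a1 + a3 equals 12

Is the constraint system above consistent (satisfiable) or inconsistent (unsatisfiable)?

Satisfiable

The assignment a1 = 6, a2 = 4, a3 = 6, a4 = 3, a5 = 2 works:
  constraint 1 holds since a4 + a1 = 9.
  constraint 3 holds since a4 + a2 = 7.
The rest check out directly.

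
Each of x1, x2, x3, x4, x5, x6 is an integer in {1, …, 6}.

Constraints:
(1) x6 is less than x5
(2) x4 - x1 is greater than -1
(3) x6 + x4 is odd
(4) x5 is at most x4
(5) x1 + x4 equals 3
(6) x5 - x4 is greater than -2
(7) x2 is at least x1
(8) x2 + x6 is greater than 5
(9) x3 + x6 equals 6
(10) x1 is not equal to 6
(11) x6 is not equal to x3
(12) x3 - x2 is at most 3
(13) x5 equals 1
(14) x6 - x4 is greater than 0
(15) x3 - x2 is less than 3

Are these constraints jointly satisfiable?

Unsatisfiable

Constraints 1, 4, and 14 give x6 < x5, x5 ≤ x4, x4 < x6. Chaining: x6 < x5 ≤ x4 < x6, which forces x6 < x6 — impossible.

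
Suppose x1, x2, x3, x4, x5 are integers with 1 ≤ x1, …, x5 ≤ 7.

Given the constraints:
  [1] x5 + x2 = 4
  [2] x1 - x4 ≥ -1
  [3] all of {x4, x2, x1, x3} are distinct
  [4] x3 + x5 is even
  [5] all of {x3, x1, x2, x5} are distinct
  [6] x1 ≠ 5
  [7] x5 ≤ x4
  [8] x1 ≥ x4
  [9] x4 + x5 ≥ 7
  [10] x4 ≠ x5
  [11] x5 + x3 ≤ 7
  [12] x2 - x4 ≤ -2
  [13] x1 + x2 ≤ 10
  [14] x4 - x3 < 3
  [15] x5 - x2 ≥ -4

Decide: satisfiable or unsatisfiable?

Take x1 = 7, x2 = 3, x3 = 5, x4 = 6, x5 = 1. Then constraint 1: x5 + x2 = 4; constraint 2: x1 - x4 = 1; constraint 9: x4 + x5 = 7, and every other listed constraint is also met.

Satisfiable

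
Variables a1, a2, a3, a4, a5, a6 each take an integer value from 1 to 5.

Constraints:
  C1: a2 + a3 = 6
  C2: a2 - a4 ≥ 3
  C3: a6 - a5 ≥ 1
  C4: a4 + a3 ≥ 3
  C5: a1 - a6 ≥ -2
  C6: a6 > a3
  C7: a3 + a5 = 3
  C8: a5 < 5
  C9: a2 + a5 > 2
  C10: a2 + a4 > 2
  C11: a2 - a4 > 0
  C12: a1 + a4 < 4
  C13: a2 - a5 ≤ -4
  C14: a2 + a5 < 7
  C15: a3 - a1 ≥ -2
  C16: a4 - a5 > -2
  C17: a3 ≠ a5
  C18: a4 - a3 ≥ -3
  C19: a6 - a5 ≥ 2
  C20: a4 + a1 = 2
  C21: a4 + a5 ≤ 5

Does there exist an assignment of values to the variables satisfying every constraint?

Unsatisfiable

Constraints 2, 5, 13, 15, 18, and 19 give a2 − a4 ≥ 3, a4 − a3 ≥ -3, a3 − a1 ≥ -2, a1 − a6 ≥ -2, a6 − a5 ≥ 2, a5 − a2 ≥ 4.
Adding all 6 inequalities: the left sides telescope to 0, and the right sides sum to 3 + (-3) + (-2) + (-2) + 2 + 4 = 2. So 0 ≥ 2, which is false.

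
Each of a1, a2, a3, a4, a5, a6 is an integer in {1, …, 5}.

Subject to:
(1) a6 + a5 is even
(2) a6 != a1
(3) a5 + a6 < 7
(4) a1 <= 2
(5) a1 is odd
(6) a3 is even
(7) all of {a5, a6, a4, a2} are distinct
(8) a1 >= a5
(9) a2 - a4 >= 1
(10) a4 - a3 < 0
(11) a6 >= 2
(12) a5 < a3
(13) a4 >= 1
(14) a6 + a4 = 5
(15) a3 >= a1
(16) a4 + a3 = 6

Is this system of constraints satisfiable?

Satisfiable

One satisfying assignment is a1 = 1, a2 = 5, a3 = 4, a4 = 2, a5 = 1, a6 = 3.
For the less obvious constraints — constraint 3: a5 + a6 = 4; constraint 9: a2 - a4 = 3; constraint 10: a4 - a3 = -2 — and the others hold by inspection.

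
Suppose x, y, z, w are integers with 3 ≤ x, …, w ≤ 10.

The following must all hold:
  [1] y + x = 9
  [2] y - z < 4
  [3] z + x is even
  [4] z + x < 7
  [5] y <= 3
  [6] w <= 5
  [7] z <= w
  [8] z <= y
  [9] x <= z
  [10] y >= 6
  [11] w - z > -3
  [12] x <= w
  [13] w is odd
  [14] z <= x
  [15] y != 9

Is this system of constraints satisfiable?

From constraint 5: y ≤ 3. From constraints 6 and 12: x ≤ w ≤ 5. Hence y + x ≤ 8. But constraint 1 requires y + x = 9, and 9 > 8. Contradiction.

Unsatisfiable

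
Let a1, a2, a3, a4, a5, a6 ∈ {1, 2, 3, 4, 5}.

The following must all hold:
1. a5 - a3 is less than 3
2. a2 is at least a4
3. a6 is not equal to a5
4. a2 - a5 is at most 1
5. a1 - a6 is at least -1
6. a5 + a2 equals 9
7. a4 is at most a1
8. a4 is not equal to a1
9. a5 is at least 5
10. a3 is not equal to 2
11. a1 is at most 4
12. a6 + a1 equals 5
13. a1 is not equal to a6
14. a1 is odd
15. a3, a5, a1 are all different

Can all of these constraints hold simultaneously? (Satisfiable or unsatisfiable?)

Satisfiable

Try a1 = 3, a2 = 4, a3 = 4, a4 = 1, a5 = 5, a6 = 2.
Check constraint 1: a5 - a3 = 1; constraint 4: a2 - a5 = -1; constraint 5: a1 - a6 = 1. The remaining constraints are straightforward to verify.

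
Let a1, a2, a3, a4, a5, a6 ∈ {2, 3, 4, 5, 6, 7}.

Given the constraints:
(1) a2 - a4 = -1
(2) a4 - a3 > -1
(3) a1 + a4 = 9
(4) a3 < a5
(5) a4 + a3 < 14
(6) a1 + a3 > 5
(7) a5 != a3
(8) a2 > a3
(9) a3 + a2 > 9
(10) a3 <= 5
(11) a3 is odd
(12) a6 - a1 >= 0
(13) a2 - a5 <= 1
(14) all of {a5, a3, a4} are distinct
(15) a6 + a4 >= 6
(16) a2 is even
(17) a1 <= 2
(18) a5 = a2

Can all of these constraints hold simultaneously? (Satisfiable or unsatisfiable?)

Satisfiable

One satisfying assignment is a1 = 2, a2 = 6, a3 = 5, a4 = 7, a5 = 6, a6 = 2.
For the less obvious constraints — constraint 1: a2 - a4 = -1; constraint 2: a4 - a3 = 2; constraint 3: a1 + a4 = 9 — and the others hold by inspection.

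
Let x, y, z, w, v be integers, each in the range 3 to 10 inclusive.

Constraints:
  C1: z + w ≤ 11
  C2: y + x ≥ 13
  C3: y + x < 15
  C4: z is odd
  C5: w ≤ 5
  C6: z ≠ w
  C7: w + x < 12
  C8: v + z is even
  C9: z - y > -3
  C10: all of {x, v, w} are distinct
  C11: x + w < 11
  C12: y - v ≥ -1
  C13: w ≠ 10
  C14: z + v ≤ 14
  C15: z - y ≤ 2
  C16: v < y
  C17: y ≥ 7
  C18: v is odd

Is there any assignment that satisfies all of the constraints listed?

Take x = 6, y = 8, z = 7, w = 3, v = 7. Then constraint 1: z + w = 10; constraint 2: y + x = 14; constraint 3: y + x = 14, and every other listed constraint is also met.

Satisfiable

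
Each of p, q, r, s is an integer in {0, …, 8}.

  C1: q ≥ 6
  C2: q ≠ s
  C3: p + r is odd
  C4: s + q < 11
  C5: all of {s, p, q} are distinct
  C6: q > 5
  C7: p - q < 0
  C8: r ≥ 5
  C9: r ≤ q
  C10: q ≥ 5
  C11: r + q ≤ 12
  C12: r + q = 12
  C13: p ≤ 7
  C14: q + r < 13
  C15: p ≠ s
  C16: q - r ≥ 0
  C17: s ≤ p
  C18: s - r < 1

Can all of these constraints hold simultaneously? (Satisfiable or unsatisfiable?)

Try p = 5, q = 6, r = 6, s = 4.
Check constraint 4: s + q = 10; constraint 7: p - q = -1; constraint 11: r + q = 12. The remaining constraints are straightforward to verify.

Satisfiable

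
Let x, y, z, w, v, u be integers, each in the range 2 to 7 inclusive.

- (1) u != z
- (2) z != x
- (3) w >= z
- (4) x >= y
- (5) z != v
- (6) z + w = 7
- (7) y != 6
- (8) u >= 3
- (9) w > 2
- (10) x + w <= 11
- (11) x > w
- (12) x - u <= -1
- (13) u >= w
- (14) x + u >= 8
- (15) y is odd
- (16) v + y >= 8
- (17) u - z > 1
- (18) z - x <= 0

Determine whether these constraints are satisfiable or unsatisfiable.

The assignment x = 5, y = 5, z = 3, w = 4, v = 6, u = 6 works:
  constraint 6 holds since z + w = 7.
  constraint 10 holds since x + w = 9.
  constraint 12 holds since x - u = -1.
The rest check out directly.

Satisfiable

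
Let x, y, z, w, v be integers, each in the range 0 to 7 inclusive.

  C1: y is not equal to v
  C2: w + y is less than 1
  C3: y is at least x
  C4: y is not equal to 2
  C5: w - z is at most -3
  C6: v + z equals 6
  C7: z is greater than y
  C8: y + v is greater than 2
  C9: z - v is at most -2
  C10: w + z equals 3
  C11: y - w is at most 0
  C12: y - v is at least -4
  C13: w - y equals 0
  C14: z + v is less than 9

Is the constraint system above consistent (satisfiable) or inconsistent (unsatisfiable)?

Constraints 5, 9, 11, and 12 give z − w ≥ 3, w − y ≥ 0, y − v ≥ -4, v − z ≥ 2.
Adding all 4 inequalities: the left sides telescope to 0, and the right sides sum to 3 + 0 + (-4) + 2 = 1. So 0 ≥ 1, which is false.

Unsatisfiable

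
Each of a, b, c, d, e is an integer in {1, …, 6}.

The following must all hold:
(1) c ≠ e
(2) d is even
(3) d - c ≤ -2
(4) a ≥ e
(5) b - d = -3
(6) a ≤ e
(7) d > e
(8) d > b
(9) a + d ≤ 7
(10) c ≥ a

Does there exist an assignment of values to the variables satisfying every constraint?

Satisfiable

Take a = 1, b = 1, c = 6, d = 4, e = 1. Then constraint 3: d - c = -2; constraint 5: b - d = -3; constraint 9: a + d = 5, and every other listed constraint is also met.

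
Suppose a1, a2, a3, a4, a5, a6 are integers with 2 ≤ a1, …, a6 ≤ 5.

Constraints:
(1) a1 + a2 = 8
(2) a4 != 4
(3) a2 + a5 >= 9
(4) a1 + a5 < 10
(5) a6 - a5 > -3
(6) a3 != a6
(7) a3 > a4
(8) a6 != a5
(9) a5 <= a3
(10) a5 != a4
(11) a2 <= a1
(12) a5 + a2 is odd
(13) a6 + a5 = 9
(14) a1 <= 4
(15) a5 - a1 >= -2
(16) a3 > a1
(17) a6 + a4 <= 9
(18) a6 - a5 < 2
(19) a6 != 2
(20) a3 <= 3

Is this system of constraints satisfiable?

From constraints 11 and 14: a2 ≤ a1 ≤ 4. From constraints 9 and 20: a5 ≤ a3 ≤ 3. Hence a2 + a5 ≤ 7. But constraint 3 requires a2 + a5 ≥ 9, and 9 > 7. Contradiction.

Unsatisfiable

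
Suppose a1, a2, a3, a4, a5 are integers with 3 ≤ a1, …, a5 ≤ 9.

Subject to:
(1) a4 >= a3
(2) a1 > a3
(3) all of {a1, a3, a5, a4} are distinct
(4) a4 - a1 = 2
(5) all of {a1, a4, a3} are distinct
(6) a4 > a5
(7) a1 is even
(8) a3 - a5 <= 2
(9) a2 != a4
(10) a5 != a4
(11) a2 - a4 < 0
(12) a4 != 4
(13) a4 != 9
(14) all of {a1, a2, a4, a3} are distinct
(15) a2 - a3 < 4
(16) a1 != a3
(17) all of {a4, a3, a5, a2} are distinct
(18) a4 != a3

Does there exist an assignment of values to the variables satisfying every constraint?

Setting (a1, a2, a3, a4, a5) = (6, 7, 5, 8, 4) satisfies everything: constraint 4: a4 - a1 = 2; constraint 8: a3 - a5 = 1; constraint 11: a2 - a4 = -1, and the others follow.

Satisfiable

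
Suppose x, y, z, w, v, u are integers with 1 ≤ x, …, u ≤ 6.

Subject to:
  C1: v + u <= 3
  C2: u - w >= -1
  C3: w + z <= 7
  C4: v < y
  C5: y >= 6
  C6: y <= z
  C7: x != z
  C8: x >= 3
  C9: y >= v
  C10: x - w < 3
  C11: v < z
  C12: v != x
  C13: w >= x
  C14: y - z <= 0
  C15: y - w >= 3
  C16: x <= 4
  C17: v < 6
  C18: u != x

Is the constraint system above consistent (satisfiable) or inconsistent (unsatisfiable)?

From constraints 8 and 13: w ≥ x ≥ 3. From constraints 5 and 6: z ≥ y ≥ 6. Hence w + z ≥ 9. But constraint 3 requires w + z ≤ 7, and 7 < 9. Contradiction.

Unsatisfiable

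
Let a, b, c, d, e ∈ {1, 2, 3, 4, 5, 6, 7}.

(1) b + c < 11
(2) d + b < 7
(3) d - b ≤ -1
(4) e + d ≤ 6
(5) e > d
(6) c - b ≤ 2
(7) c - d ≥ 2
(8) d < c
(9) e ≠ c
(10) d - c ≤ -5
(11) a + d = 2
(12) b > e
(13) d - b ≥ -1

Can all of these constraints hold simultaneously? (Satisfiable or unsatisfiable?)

Constraints 6, 10, and 13 give b − c ≥ -2, c − d ≥ 5, d − b ≥ -1.
Adding all 3 inequalities: the left sides telescope to 0, and the right sides sum to (-2) + 5 + (-1) = 2. So 0 ≥ 2, which is false.

Unsatisfiable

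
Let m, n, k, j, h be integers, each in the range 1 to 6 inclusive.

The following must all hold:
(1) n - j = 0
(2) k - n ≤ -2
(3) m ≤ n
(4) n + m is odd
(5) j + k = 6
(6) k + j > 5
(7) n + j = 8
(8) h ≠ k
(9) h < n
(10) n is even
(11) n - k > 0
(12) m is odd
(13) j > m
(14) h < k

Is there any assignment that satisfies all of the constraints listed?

The assignment m = 1, n = 4, k = 2, j = 4, h = 1 works:
  constraint 1 holds since n - j = 0.
  constraint 2 holds since k - n = -2.
The rest check out directly.

Satisfiable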